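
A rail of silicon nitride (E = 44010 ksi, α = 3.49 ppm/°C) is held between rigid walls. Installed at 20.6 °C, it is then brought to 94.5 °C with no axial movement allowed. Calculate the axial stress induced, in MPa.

78.3 MPa

E = 44010 ksi = 303.4 GPa.
ΔT = 73.90 K. Constrained thermal stress σ = E·α·ΔT = 303.4×10³ MPa × 3.49×10⁻⁶ × 73.90 = 78.3 MPa (compressive).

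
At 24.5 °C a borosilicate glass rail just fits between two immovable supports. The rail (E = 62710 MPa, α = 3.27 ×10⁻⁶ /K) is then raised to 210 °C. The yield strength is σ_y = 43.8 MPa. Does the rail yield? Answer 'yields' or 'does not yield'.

E = 62710 MPa = 62.71 GPa.
ΔT = 185.5 K. Constrained thermal stress σ = E·α·ΔT = 62.71×10³ MPa × 3.27×10⁻⁶ × 185.5 = 38.0 MPa (compressive).
Compare to σ_y = 43.8 MPa: σ < σ_y, so it does not yield.

does not yield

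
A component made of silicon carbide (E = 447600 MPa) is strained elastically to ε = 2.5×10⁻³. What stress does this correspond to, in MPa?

E = 447600 MPa = 447.6 GPa.
σ = E·ε = 447600 MPa × 2.5×10⁻³ = 1120 MPa.

1120 MPa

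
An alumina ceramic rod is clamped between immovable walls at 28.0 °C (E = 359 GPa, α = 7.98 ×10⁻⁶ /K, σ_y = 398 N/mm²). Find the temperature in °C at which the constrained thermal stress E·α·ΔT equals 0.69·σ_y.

124 °C

σ_y = 398 N/mm² = 398.0 MPa.
E·α·ΔT = 274.6 MPa ⇒ ΔT = 274.6 / (359.0×10³ × 7.98×10⁻⁶) = 95.86 K.
T = 28.0 + 95.86 = 123.9 °C.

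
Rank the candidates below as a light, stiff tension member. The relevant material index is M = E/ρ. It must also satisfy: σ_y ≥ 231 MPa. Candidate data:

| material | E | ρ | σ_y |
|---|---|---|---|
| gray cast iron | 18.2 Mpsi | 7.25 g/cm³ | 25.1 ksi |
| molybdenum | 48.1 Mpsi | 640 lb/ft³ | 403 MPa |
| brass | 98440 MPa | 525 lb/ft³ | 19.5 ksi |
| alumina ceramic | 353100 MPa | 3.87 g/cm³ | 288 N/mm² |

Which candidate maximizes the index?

Screen on constraints: σ_y ≥ 231 MPa. Survivors: molybdenum, alumina ceramic.
After converting to SI:
  molybdenum: E = 331.6 GPa, ρ = 10250 kg/m³
  alumina ceramic: E = 353.1 GPa, ρ = 3870 kg/m³
  alumina ceramic: M = 91.2 MN·m/kg
  molybdenum: M = 32.3 MN·m/kg
Alumina ceramic has the largest M.

alumina ceramic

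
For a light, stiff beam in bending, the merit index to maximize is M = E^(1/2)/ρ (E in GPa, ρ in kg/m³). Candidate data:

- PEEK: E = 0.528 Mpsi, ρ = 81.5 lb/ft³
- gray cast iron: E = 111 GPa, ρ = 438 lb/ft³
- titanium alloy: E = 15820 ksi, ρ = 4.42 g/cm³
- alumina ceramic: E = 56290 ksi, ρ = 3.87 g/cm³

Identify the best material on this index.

alumina ceramic

In SI units:
  PEEK: E = 3.640 GPa, ρ = 1306 kg/m³
  gray cast iron: E = 111.0 GPa, ρ = 7016 kg/m³
  titanium alloy: E = 109.1 GPa, ρ = 4420 kg/m³
  alumina ceramic: E = 388.1 GPa, ρ = 3870 kg/m³
  alumina ceramic: M = 5.09×10⁻³
  titanium alloy: M = 2.36×10⁻³
  gray cast iron: M = 1.50×10⁻³
  PEEK: M = 1.46×10⁻³
Highest index: alumina ceramic.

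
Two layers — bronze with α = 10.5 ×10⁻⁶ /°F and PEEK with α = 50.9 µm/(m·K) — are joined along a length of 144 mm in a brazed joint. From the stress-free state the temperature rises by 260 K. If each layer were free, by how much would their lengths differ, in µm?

1200 µm

bronze: α = 10.5×10⁻⁶/°F × 9/5 = 18.9×10⁻⁶/K.
Δα = |18.9 − 50.9|×10⁻⁶/K = 32.0×10⁻⁶/K.
ΔL_mismatch = Δα·L·ΔT = 32.0×10⁻⁶ × 144.0 mm × 260.0 K = 1200 µm.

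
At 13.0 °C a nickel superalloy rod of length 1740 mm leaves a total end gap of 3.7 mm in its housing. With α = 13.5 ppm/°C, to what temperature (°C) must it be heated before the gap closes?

α·L₀·ΔT = 3.7 mm ⇒ ΔT = 3.7 / (13.5×10⁻⁶ × 1740.0) = 157.5 K.
T = 13.0 + 157.5 = 170.5 °C.

171 °C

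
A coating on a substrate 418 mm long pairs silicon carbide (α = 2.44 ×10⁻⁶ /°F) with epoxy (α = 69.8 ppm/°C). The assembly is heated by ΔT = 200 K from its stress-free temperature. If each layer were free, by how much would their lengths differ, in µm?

silicon carbide: α = 2.44×10⁻⁶/°F × 9/5 = 4.39×10⁻⁶/K.
Δα = |4.39 − 69.8|×10⁻⁶/K = 65.4×10⁻⁶/K.
ΔL_mismatch = Δα·L·ΔT = 65.4×10⁻⁶ × 418.0 mm × 200.0 K = 5470 µm.

5470 µm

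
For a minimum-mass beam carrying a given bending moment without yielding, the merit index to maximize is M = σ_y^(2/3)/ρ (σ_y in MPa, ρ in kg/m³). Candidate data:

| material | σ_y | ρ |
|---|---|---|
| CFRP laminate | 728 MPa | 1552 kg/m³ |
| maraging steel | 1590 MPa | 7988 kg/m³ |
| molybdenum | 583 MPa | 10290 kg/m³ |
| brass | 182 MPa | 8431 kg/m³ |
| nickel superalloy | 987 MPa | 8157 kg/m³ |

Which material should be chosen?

CFRP laminate

Per-candidate index values:
  CFRP laminate: M = 52.1×10⁻³
  maraging steel: M = 17.1×10⁻³
  nickel superalloy: M = 12.2×10⁻³
  molybdenum: M = 6.78×10⁻³
  brass: M = 3.81×10⁻³
Highest index: CFRP laminate.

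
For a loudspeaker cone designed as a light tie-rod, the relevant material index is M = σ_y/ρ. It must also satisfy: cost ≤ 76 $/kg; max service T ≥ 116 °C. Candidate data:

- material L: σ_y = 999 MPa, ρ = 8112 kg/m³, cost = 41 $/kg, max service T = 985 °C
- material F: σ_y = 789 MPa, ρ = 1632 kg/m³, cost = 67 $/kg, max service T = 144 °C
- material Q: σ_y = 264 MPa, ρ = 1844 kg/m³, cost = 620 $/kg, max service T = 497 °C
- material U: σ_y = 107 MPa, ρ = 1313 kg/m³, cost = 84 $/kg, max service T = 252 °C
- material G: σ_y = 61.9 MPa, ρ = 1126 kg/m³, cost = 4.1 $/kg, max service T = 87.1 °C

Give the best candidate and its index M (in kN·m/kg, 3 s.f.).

material F, M = 483 kN·m/kg

Screen on constraints: cost ≤ 76 $/kg; max service T ≥ 116 °C. Survivors: material L, material F.
Per-candidate index values:
  material F: M = 483 kN·m/kg
  material L: M = 123 kN·m/kg
Material F ranks first.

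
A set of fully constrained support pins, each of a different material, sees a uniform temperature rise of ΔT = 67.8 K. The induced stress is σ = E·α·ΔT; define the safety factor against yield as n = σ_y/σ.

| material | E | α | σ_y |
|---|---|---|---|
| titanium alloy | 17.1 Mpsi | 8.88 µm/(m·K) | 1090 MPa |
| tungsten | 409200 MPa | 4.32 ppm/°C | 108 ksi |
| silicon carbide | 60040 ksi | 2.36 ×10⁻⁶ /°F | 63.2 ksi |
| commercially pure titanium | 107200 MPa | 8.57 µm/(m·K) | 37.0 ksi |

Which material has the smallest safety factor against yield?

With everything in SI (GPa, ×10⁻⁶/K, MPa):
  titanium alloy: E = 117.9, α = 8.88, σ_y = 1090 → σ = 71.0 MPa, n = 15.4
  tungsten: E = 409.2, α = 4.32, σ_y = 744.6 → σ = 120 MPa, n = 6.21
  silicon carbide: E = 414.0, α = 4.25, σ_y = 435.7 → σ = 119 MPa, n = 3.65
  commercially pure titanium: E = 107.2, α = 8.57, σ_y = 255.1 → σ = 62.3 MPa, n = 4.10
The minimum is silicon carbide at n = 3.65.

silicon carbide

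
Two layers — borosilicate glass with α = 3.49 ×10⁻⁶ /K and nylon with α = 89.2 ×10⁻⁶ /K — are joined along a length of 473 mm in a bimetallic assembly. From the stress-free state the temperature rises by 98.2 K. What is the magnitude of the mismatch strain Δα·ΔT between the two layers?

Δα = |3.49 − 89.2|×10⁻⁶/K = 85.7×10⁻⁶/K.
Mismatch strain = Δα·ΔT = 85.7×10⁻⁶ × 98.2 = 8.42×10⁻³.

8.42×10⁻³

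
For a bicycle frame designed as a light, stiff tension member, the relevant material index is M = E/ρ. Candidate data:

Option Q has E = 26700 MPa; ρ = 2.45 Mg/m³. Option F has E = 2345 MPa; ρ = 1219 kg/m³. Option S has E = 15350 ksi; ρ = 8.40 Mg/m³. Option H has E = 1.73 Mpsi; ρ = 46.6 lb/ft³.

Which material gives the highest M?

option H

Putting every candidate on a common basis:
  option Q: E = 26.70 GPa, ρ = 2450 kg/m³
  option F: E = 2.345 GPa, ρ = 1219 kg/m³
  option S: E = 105.8 GPa, ρ = 8400 kg/m³
  option H: E = 11.93 GPa, ρ = 746.5 kg/m³
  option H: M = 16.0 MN·m/kg
  option S: M = 12.6 MN·m/kg
  option Q: M = 10.9 MN·m/kg
  option F: M = 1.92 MN·m/kg
Highest index: option H.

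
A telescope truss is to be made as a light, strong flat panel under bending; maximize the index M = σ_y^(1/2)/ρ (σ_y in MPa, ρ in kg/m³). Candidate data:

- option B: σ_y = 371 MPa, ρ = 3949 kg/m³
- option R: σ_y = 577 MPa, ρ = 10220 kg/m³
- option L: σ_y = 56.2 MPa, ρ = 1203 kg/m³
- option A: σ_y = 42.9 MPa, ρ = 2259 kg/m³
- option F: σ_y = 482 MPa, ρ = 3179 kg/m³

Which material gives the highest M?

Computing M directly (units already consistent):
  option F: M = 6.91×10⁻³
  option L: M = 6.23×10⁻³
  option B: M = 4.88×10⁻³
  option A: M = 2.90×10⁻³
  option R: M = 2.35×10⁻³
The maximum is for option F.

option F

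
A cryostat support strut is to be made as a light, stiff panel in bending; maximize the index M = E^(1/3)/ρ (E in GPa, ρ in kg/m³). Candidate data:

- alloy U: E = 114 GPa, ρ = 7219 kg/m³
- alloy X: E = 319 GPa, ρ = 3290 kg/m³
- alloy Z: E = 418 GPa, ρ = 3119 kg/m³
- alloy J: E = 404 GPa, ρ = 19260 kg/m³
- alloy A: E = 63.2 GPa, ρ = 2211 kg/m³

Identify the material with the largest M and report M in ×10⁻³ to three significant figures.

alloy Z, M = 2.40×10⁻³

Evaluate M for each candidate:
  alloy Z: M = 2.40×10⁻³
  alloy X: M = 2.08×10⁻³
  alloy A: M = 1.80×10⁻³
  alloy U: M = 0.672×10⁻³
  alloy J: M = 0.384×10⁻³
Highest index: alloy Z.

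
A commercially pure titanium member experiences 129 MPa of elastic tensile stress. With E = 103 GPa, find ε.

ε = σ/E = 129 / 103000 = 1.25×10⁻³.

1.25×10⁻³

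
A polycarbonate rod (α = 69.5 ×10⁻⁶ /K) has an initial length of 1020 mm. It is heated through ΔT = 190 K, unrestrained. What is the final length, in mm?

1033.5 mm

ΔL = α·L₀·ΔT = 69.5×10⁻⁶ × 1020 mm × 190.0 K = 13.5 mm.
L = L₀ + ΔL = 1020 + 13.5 = 1033.5 mm.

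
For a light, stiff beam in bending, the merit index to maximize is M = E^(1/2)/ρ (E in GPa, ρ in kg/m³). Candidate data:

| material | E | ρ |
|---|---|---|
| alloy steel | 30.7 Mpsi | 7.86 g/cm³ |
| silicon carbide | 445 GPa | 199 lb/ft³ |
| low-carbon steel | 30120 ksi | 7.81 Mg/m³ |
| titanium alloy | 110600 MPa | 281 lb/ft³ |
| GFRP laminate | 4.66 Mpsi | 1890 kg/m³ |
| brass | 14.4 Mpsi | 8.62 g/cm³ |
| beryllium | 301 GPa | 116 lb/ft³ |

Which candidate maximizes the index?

Convert each candidate to consistent units, then evaluate M:
  alloy steel: E = 211.7 GPa, ρ = 7860 kg/m³
  silicon carbide: E = 445.0 GPa, ρ = 3188 kg/m³
  low-carbon steel: E = 207.7 GPa, ρ = 7810 kg/m³
  titanium alloy: E = 110.6 GPa, ρ = 4501 kg/m³
  GFRP laminate: E = 32.13 GPa, ρ = 1890 kg/m³
  brass: E = 99.28 GPa, ρ = 8620 kg/m³
  beryllium: E = 301.0 GPa, ρ = 1858 kg/m³
  beryllium: M = 9.34×10⁻³
  silicon carbide: M = 6.62×10⁻³
  GFRP laminate: M = 3.00×10⁻³
  titanium alloy: M = 2.34×10⁻³
  alloy steel: M = 1.85×10⁻³
  low-carbon steel: M = 1.85×10⁻³
  brass: M = 1.16×10⁻³
Beryllium has the largest M.

beryllium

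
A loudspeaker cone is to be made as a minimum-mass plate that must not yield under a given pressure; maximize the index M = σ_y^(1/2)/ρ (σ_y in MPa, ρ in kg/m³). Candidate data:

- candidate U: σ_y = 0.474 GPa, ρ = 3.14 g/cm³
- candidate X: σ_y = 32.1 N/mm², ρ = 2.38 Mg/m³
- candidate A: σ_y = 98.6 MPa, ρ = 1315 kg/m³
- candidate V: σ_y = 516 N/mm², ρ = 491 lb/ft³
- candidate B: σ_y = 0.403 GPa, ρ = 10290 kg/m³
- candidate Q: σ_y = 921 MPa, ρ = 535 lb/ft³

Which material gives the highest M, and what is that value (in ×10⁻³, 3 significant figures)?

In SI units:
  candidate U: σ_y = 474.0 MPa, ρ = 3140 kg/m³
  candidate X: σ_y = 32.10 MPa, ρ = 2380 kg/m³
  candidate A: σ_y = 98.60 MPa, ρ = 1315 kg/m³
  candidate V: σ_y = 516.0 MPa, ρ = 7865 kg/m³
  candidate B: σ_y = 403.0 MPa, ρ = 10290 kg/m³
  candidate Q: σ_y = 921.0 MPa, ρ = 8570 kg/m³
  candidate A: M = 7.55×10⁻³
  candidate U: M = 6.93×10⁻³
  candidate Q: M = 3.54×10⁻³
  candidate V: M = 2.89×10⁻³
  candidate X: M = 2.38×10⁻³
  candidate B: M = 1.95×10⁻³
Candidate A has the largest M.

candidate A, M = 7.55×10⁻³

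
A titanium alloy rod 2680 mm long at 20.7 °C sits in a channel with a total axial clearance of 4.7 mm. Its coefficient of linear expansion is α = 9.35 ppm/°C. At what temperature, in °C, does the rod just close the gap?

α·L₀·ΔT = 4.7 mm ⇒ ΔT = 4.7 / (9.35×10⁻⁶ × 2680.0) = 187.6 K.
T = 20.7 + 187.6 = 208.3 °C.

208 °C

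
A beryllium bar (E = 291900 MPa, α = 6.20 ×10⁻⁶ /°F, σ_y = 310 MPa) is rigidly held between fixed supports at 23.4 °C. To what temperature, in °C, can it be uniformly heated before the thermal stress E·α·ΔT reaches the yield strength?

E = 291900 MPa = 291.9 GPa.
α = 6.20×10⁻⁶/°F × 9/5 = 11.2×10⁻⁶/K.
E·α·ΔT = 310.0 MPa ⇒ ΔT = 310.0 / (291.9×10³ × 11.2×10⁻⁶) = 95.16 K.
T = 23.4 + 95.16 = 118.6 °C.

119 °C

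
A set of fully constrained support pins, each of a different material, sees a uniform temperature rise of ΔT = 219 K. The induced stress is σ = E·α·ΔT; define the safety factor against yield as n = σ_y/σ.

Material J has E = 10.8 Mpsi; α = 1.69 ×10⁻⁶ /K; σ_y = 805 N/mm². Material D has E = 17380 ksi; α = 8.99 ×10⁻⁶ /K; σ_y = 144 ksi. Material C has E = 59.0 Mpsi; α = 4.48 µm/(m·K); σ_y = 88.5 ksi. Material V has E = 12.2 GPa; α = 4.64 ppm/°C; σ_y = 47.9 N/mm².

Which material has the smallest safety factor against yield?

material C

With everything in SI (GPa, ×10⁻⁶/K, MPa):
  material J: E = 74.46, α = 1.69, σ_y = 805.0 → σ = 27.6 MPa, n = 29.2
  material D: E = 119.8, α = 8.99, σ_y = 992.8 → σ = 236 MPa, n = 4.21
  material C: E = 406.8, α = 4.48, σ_y = 610.2 → σ = 399 MPa, n = 1.53
  material V: E = 12.20, α = 4.64, σ_y = 47.90 → σ = 12.4 MPa, n = 3.86
Material C has the lowest safety factor, n = 1.53.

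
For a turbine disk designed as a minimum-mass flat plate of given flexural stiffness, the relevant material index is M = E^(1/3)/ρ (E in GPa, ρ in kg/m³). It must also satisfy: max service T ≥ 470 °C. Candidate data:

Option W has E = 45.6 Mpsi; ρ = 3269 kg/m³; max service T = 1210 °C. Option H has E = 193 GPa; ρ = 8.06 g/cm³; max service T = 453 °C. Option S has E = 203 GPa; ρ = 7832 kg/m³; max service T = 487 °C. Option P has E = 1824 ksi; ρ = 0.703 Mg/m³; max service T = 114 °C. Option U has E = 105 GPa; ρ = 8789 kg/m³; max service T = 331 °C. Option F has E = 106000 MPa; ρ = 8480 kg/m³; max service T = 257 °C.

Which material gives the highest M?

Screen on constraints: max service T ≥ 470 °C. Survivors: option W, option S.
After converting to SI:
  option W: E = 314.4 GPa, ρ = 3269 kg/m³
  option S: E = 203.0 GPa, ρ = 7832 kg/m³
  option W: M = 2.08×10⁻³
  option S: M = 0.750×10⁻³
Highest index: option W.

option W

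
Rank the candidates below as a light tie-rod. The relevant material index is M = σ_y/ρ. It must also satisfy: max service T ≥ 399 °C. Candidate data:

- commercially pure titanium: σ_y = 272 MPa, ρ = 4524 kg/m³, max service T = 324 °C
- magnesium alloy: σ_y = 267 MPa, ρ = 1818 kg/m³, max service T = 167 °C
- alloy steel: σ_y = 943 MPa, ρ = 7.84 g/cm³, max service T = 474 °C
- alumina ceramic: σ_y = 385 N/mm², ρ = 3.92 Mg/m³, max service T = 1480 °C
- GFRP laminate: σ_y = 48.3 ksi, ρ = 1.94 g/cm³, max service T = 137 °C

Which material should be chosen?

alloy steel

Screen on constraints: max service T ≥ 399 °C. Survivors: alloy steel, alumina ceramic.
Putting every candidate on a common basis:
  alloy steel: σ_y = 943.0 MPa, ρ = 7840 kg/m³
  alumina ceramic: σ_y = 385.0 MPa, ρ = 3920 kg/m³
  alloy steel: M = 120 kN·m/kg
  alumina ceramic: M = 98.2 kN·m/kg
Alloy steel ranks first.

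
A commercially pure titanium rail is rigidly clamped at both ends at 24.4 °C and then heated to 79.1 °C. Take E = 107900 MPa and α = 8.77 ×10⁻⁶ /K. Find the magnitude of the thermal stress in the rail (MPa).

E = 107900 MPa = 107.9 GPa.
ΔT = 54.70 K. Constrained thermal stress σ = E·α·ΔT = 107.9×10³ MPa × 8.77×10⁻⁶ × 54.70 = 51.8 MPa (compressive).

51.8 MPa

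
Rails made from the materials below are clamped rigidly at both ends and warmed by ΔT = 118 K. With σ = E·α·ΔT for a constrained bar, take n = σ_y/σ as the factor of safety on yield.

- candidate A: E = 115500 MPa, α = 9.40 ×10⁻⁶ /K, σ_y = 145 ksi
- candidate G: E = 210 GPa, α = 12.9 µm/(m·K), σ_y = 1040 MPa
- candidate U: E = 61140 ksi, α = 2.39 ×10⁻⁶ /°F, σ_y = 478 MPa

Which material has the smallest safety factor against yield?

candidate U

With everything in SI (GPa, ×10⁻⁶/K, MPa):
  candidate A: E = 115.5, α = 9.40, σ_y = 999.7 → σ = 128 MPa, n = 7.80
  candidate G: E = 210.0, α = 12.9, σ_y = 1040 → σ = 320 MPa, n = 3.25
  candidate U: E = 421.5, α = 4.30, σ_y = 478.0 → σ = 214 MPa, n = 2.23
Smallest n: candidate U with n = 2.23.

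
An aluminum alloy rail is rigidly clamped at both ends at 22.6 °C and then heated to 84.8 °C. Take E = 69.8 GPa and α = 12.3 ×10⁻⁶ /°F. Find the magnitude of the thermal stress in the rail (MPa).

96.1 MPa

α = 12.3×10⁻⁶/°F × 9/5 = 22.1×10⁻⁶/K.
ΔT = 62.20 K. Constrained thermal stress σ = E·α·ΔT = 69.80×10³ MPa × 22.1×10⁻⁶ × 62.20 = 96.1 MPa (compressive).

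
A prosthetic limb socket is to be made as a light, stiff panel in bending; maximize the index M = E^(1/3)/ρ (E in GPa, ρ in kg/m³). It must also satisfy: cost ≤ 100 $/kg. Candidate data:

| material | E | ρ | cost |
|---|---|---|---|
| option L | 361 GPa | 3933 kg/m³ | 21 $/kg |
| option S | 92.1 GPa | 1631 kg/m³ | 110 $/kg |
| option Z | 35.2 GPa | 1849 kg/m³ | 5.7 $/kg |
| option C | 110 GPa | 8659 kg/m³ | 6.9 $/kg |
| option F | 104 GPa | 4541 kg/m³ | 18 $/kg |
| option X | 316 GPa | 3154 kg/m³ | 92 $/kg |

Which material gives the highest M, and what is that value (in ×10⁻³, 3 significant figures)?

option X, M = 2.16×10⁻³

Screen on constraints: cost ≤ 100 $/kg. Survivors: option L, option Z, option C, option F, option X.
Computing M directly (units already consistent):
  option X: M = 2.16×10⁻³
  option L: M = 1.81×10⁻³
  option Z: M = 1.77×10⁻³
  option F: M = 1.04×10⁻³
  option C: M = 0.553×10⁻³
Option X has the largest M.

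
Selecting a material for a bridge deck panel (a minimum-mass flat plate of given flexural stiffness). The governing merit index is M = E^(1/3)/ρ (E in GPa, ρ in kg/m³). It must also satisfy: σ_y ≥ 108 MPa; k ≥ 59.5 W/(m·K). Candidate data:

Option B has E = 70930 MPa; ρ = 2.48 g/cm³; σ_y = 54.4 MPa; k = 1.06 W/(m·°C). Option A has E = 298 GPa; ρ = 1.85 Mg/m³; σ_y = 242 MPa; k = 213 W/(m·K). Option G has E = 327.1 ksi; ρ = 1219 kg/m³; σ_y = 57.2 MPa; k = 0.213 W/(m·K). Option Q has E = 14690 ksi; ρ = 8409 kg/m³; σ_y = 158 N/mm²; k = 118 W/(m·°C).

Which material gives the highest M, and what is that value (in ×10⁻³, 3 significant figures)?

option A, M = 3.61×10⁻³

Screen on constraints: σ_y ≥ 108 MPa; k ≥ 59.5 W/(m·K). Survivors: option A, option Q.
Convert each candidate to consistent units, then evaluate M:
  option A: E = 298.0 GPa, ρ = 1850 kg/m³
  option Q: E = 101.3 GPa, ρ = 8409 kg/m³
  option A: M = 3.61×10⁻³
  option Q: M = 0.554×10⁻³
Option A ranks first.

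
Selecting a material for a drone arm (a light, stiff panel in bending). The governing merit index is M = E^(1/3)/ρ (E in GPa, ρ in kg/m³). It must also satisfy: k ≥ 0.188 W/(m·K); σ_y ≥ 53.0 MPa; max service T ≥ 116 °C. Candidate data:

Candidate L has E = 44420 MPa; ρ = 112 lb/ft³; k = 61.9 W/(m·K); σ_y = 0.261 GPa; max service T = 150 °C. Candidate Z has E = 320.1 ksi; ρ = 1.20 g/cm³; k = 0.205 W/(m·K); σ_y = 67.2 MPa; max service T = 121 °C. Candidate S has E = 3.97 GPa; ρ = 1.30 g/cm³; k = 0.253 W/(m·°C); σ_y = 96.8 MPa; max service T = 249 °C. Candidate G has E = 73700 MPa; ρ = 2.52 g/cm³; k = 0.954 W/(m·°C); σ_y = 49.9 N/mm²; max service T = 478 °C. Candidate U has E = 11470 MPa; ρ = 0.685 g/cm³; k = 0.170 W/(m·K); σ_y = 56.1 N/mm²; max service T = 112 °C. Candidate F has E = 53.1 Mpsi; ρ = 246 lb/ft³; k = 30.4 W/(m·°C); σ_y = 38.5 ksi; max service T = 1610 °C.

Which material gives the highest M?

candidate L

Screen on constraints: k ≥ 0.188 W/(m·K); σ_y ≥ 53.0 MPa; max service T ≥ 116 °C. Survivors: candidate L, candidate Z, candidate S, candidate F.
In SI units:
  candidate L: E = 44.42 GPa, ρ = 1794 kg/m³
  candidate Z: E = 2.207 GPa, ρ = 1200 kg/m³
  candidate S: E = 3.970 GPa, ρ = 1300 kg/m³
  candidate F: E = 366.1 GPa, ρ = 3941 kg/m³
  candidate L: M = 1.97×10⁻³
  candidate F: M = 1.82×10⁻³
  candidate S: M = 1.22×10⁻³
  candidate Z: M = 1.08×10⁻³
Highest index: candidate L.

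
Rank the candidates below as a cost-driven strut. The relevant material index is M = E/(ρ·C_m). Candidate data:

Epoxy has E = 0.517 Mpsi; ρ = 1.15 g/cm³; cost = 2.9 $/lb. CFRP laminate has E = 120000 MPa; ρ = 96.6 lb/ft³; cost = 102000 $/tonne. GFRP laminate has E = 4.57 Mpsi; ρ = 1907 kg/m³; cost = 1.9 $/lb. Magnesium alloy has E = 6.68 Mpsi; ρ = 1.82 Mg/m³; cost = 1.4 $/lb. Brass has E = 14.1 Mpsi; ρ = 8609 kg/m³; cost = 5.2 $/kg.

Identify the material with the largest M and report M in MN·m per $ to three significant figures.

magnesium alloy, M = 8.20 MN·m per $

Putting every candidate on a common basis:
  epoxy: E = 3.565 GPa, ρ = 1150 kg/m³, cost = 6.393 $/kg
  CFRP laminate: E = 120.0 GPa, ρ = 1547 kg/m³, cost = 102.0 $/kg
  GFRP laminate: E = 31.51 GPa, ρ = 1907 kg/m³, cost = 4.189 $/kg
  magnesium alloy: E = 46.06 GPa, ρ = 1820 kg/m³, cost = 3.086 $/kg
  brass: E = 97.22 GPa, ρ = 8609 kg/m³, cost = 5.200 $/kg
  magnesium alloy: M = 8.20 MN·m per $
  GFRP laminate: M = 3.94 MN·m per $
  brass: M = 2.17 MN·m per $
  CFRP laminate: M = 0.760 MN·m per $
  epoxy: M = 0.485 MN·m per $
The maximum is for magnesium alloy.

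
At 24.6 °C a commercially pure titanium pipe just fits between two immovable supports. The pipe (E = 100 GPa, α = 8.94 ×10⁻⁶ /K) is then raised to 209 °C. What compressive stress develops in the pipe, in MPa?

165 MPa

ΔT = 184.4 K. Constrained thermal stress σ = E·α·ΔT = 100.0×10³ MPa × 8.94×10⁻⁶ × 184.4 = 165 MPa (compressive).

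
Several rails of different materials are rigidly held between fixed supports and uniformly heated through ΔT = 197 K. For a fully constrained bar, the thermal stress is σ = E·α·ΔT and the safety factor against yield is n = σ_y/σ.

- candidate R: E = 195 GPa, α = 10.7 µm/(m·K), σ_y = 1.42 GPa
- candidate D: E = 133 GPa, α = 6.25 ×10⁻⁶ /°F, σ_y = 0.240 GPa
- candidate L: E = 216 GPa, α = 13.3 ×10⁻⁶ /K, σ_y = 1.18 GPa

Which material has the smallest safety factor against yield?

candidate D

In consistent units (E in GPa, α in ×10⁻⁶/K, σ_y in MPa):
  candidate R: E = 195.0, α = 10.7, σ_y = 1420 → σ = 411 MPa, n = 3.45
  candidate D: E = 133.0, α = 11.2, σ_y = 240.0 → σ = 295 MPa, n = 0.814
  candidate L: E = 216.0, α = 13.3, σ_y = 1180 → σ = 566 MPa, n = 2.09
Smallest n: candidate D with n = 0.814.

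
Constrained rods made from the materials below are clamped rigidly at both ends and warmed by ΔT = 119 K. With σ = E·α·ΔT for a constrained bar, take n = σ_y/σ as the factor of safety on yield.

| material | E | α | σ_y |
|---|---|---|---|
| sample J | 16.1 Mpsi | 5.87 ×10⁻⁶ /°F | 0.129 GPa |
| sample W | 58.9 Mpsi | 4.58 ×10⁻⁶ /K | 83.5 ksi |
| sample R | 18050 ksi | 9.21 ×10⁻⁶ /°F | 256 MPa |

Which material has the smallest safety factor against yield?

sample J

Per material, after unit conversion:
  sample J: E = 111.0, α = 10.6, σ_y = 129.0 → σ = 140 MPa, n = 0.924
  sample W: E = 406.1, α = 4.58, σ_y = 575.7 → σ = 221 MPa, n = 2.60
  sample R: E = 124.5, α = 16.6, σ_y = 256.0 → σ = 246 MPa, n = 1.04
Smallest n: sample J with n = 0.924.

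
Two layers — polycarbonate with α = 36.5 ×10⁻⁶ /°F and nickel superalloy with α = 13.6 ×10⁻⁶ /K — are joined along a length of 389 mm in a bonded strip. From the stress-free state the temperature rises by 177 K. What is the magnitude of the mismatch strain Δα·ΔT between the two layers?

9.22×10⁻³

polycarbonate: α = 36.5×10⁻⁶/°F × 9/5 = 65.7×10⁻⁶/K.
Δα = |65.7 − 13.6|×10⁻⁶/K = 52.1×10⁻⁶/K.
Mismatch strain = Δα·ΔT = 52.1×10⁻⁶ × 177.0 = 9.22×10⁻³.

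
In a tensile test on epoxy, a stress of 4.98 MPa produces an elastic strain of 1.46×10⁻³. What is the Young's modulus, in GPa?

E = σ/ε = 4.98 MPa / 1.46×10⁻³ = 3411 MPa = 3.41 GPa.

3.41 GPa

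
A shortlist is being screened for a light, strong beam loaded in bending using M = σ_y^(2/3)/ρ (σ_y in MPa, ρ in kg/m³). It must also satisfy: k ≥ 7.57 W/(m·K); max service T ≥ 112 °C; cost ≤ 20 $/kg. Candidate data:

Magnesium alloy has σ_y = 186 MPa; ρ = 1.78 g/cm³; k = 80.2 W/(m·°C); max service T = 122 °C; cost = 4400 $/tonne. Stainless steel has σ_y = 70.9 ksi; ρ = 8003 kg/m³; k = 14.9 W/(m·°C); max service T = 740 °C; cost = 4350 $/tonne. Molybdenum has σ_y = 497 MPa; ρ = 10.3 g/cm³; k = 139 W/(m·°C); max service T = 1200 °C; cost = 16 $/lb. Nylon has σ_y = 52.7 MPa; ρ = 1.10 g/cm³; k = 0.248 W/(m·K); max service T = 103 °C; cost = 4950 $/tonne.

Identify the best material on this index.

Screen on constraints: k ≥ 7.57 W/(m·K); max service T ≥ 112 °C; cost ≤ 20 $/kg. Survivors: magnesium alloy, stainless steel.
In SI units:
  magnesium alloy: σ_y = 186.0 MPa, ρ = 1780 kg/m³
  stainless steel: σ_y = 488.8 MPa, ρ = 8003 kg/m³
  magnesium alloy: M = 18.3×10⁻³
  stainless steel: M = 7.75×10⁻³
Magnesium alloy has the largest M.

magnesium alloy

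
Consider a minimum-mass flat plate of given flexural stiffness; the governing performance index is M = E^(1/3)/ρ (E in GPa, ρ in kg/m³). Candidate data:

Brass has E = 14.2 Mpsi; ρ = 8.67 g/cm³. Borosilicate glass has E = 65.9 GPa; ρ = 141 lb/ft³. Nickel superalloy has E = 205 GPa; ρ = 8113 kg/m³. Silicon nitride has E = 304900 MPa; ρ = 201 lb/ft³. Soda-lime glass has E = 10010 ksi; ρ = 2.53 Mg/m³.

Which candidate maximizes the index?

silicon nitride

In SI units:
  brass: E = 97.91 GPa, ρ = 8670 kg/m³
  borosilicate glass: E = 65.90 GPa, ρ = 2259 kg/m³
  nickel superalloy: E = 205.0 GPa, ρ = 8113 kg/m³
  silicon nitride: E = 304.9 GPa, ρ = 3220 kg/m³
  soda-lime glass: E = 69.02 GPa, ρ = 2530 kg/m³
  silicon nitride: M = 2.09×10⁻³
  borosilicate glass: M = 1.79×10⁻³
  soda-lime glass: M = 1.62×10⁻³
  nickel superalloy: M = 0.727×10⁻³
  brass: M = 0.532×10⁻³
The maximum is for silicon nitride.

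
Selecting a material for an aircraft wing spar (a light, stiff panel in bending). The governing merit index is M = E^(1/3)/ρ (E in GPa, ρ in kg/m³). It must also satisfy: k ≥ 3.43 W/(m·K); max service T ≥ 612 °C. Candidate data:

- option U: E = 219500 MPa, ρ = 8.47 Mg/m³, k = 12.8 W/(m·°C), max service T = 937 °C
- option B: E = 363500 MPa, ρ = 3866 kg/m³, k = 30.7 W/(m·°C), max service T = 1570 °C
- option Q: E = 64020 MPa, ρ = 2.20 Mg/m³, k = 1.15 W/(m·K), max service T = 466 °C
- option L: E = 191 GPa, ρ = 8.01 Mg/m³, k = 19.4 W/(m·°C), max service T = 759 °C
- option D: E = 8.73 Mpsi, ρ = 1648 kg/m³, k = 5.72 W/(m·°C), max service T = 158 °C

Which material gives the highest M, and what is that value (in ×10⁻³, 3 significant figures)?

option B, M = 1.85×10⁻³

Screen on constraints: k ≥ 3.43 W/(m·K); max service T ≥ 612 °C. Survivors: option U, option B, option L.
Normalizing units and computing the index:
  option U: E = 219.5 GPa, ρ = 8470 kg/m³
  option B: E = 363.5 GPa, ρ = 3866 kg/m³
  option L: E = 191.0 GPa, ρ = 8010 kg/m³
  option B: M = 1.85×10⁻³
  option L: M = 0.719×10⁻³
  option U: M = 0.712×10⁻³
The maximum is for option B.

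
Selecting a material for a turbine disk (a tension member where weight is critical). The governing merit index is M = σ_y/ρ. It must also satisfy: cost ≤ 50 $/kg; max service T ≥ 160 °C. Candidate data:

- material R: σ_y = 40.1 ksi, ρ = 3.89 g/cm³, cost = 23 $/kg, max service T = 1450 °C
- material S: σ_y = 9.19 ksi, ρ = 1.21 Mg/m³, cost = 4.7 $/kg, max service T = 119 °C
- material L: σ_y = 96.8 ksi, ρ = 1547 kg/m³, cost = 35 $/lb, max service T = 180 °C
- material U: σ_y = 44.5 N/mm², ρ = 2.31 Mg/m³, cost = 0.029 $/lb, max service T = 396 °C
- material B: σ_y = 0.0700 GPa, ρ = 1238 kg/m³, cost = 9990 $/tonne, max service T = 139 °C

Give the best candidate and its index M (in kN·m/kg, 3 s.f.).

Screen on constraints: cost ≤ 50 $/kg; max service T ≥ 160 °C. Survivors: material R, material U.
In SI units:
  material R: σ_y = 276.5 MPa, ρ = 3890 kg/m³
  material U: σ_y = 44.50 MPa, ρ = 2310 kg/m³
  material R: M = 71.1 kN·m/kg
  material U: M = 19.3 kN·m/kg
Highest index: material R.

material R, M = 71.1 kN·m/kg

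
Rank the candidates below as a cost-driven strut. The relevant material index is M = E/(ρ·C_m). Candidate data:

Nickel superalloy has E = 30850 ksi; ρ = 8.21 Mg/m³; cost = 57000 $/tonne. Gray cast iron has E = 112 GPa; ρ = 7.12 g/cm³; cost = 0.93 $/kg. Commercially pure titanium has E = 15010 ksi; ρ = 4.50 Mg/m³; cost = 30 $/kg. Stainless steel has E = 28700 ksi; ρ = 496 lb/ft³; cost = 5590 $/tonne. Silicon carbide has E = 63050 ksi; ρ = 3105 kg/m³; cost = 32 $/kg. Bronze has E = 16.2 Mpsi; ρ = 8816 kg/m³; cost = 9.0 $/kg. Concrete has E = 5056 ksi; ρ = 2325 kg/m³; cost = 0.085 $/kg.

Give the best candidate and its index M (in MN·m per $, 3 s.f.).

concrete, M = 176 MN·m per $

Normalizing units and computing the index:
  nickel superalloy: E = 212.7 GPa, ρ = 8210 kg/m³, cost = 57.00 $/kg
  gray cast iron: E = 112.0 GPa, ρ = 7120 kg/m³, cost = 0.9300 $/kg
  commercially pure titanium: E = 103.5 GPa, ρ = 4500 kg/m³, cost = 30.00 $/kg
  stainless steel: E = 197.9 GPa, ρ = 7945 kg/m³, cost = 5.590 $/kg
  silicon carbide: E = 434.7 GPa, ρ = 3105 kg/m³, cost = 32.00 $/kg
  bronze: E = 111.7 GPa, ρ = 8816 kg/m³, cost = 9.000 $/kg
  concrete: E = 34.86 GPa, ρ = 2325 kg/m³, cost = 0.08500 $/kg
  concrete: M = 176 MN·m per $
  gray cast iron: M = 16.9 MN·m per $
  stainless steel: M = 4.46 MN·m per $
  silicon carbide: M = 4.38 MN·m per $
  bronze: M = 1.41 MN·m per $
  commercially pure titanium: M = 0.767 MN·m per $
  nickel superalloy: M = 0.455 MN·m per $
Highest index: concrete.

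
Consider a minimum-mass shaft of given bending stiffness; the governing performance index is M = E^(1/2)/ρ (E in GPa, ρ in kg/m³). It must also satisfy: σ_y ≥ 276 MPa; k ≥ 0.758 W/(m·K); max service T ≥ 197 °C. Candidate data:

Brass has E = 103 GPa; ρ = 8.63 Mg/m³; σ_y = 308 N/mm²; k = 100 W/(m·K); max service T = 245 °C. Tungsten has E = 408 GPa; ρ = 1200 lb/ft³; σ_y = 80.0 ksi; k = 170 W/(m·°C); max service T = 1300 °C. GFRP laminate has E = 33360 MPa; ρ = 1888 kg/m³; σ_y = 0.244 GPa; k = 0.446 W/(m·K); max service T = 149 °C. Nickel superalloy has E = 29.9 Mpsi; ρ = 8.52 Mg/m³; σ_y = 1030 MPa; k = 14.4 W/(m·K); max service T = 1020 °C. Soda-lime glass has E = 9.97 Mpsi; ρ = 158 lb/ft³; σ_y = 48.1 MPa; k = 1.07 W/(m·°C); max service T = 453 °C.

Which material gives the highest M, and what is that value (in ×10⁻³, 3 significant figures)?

Screen on constraints: σ_y ≥ 276 MPa; k ≥ 0.758 W/(m·K); max service T ≥ 197 °C. Survivors: brass, tungsten, nickel superalloy.
After converting to SI:
  brass: E = 103.0 GPa, ρ = 8630 kg/m³
  tungsten: E = 408.0 GPa, ρ = 19220 kg/m³
  nickel superalloy: E = 206.2 GPa, ρ = 8520 kg/m³
  nickel superalloy: M = 1.69×10⁻³
  brass: M = 1.18×10⁻³
  tungsten: M = 1.05×10⁻³
The maximum is for nickel superalloy.

nickel superalloy, M = 1.69×10⁻³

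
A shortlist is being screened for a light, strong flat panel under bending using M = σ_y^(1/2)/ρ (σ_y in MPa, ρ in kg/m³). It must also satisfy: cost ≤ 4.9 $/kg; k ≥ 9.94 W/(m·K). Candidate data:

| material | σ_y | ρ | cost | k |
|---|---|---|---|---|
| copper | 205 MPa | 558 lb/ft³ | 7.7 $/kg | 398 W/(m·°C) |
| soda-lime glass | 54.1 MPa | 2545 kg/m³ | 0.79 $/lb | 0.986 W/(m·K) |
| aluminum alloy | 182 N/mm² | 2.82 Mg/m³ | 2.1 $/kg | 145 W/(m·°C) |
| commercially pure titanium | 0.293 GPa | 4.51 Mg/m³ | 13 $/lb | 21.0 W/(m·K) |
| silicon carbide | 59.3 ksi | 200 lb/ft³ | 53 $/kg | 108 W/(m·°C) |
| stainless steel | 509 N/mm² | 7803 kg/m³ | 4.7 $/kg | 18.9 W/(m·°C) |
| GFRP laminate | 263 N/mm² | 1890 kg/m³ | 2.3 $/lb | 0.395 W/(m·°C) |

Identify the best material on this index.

aluminum alloy

Screen on constraints: cost ≤ 4.9 $/kg; k ≥ 9.94 W/(m·K). Survivors: aluminum alloy, stainless steel.
Convert each candidate to consistent units, then evaluate M:
  aluminum alloy: σ_y = 182.0 MPa, ρ = 2820 kg/m³
  stainless steel: σ_y = 509.0 MPa, ρ = 7803 kg/m³
  aluminum alloy: M = 4.78×10⁻³
  stainless steel: M = 2.89×10⁻³
Aluminum alloy ranks first.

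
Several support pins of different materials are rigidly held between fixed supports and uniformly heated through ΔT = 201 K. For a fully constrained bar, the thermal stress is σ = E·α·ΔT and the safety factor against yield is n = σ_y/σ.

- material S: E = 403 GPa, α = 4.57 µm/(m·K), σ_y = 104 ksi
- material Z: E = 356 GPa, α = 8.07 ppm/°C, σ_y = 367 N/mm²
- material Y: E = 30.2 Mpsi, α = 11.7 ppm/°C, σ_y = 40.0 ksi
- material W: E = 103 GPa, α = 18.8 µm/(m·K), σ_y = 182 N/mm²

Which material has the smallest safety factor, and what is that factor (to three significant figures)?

material W, n = 0.468

With everything in SI (GPa, ×10⁻⁶/K, MPa):
  material S: E = 403.0, α = 4.57, σ_y = 717.1 → σ = 370 MPa, n = 1.94
  material Z: E = 356.0, α = 8.07, σ_y = 367.0 → σ = 577 MPa, n = 0.636
  material Y: E = 208.2, α = 11.7, σ_y = 275.8 → σ = 490 MPa, n = 0.563
  material W: E = 103.0, α = 18.8, σ_y = 182.0 → σ = 389 MPa, n = 0.468
The minimum is material W at n = 0.468.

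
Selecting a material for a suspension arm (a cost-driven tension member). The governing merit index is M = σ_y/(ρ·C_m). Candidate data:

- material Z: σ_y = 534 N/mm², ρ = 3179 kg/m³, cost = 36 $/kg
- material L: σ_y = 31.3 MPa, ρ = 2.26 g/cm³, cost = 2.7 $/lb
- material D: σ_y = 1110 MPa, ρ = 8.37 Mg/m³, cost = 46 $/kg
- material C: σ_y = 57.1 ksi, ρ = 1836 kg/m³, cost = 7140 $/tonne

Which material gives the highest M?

After converting to SI:
  material Z: σ_y = 534.0 MPa, ρ = 3179 kg/m³, cost = 36.00 $/kg
  material L: σ_y = 31.30 MPa, ρ = 2260 kg/m³, cost = 5.952 $/kg
  material D: σ_y = 1110 MPa, ρ = 8370 kg/m³, cost = 46.00 $/kg
  material C: σ_y = 393.7 MPa, ρ = 1836 kg/m³, cost = 7.140 $/kg
  material C: M = 30.0 kN·m per $
  material Z: M = 4.67 kN·m per $
  material D: M = 2.88 kN·m per $
  material L: M = 2.33 kN·m per $
Material C ranks first.

material C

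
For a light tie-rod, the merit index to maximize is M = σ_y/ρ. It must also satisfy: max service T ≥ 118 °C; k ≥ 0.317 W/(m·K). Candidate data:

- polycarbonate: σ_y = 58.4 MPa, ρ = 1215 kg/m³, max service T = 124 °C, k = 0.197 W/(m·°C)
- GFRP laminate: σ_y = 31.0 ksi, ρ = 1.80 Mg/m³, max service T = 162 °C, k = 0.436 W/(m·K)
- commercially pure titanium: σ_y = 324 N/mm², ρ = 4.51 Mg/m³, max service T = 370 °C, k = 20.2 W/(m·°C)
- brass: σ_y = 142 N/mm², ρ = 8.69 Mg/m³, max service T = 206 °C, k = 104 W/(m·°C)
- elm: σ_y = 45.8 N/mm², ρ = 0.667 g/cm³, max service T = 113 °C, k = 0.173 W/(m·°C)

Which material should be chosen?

GFRP laminate

Screen on constraints: max service T ≥ 118 °C; k ≥ 0.317 W/(m·K). Survivors: GFRP laminate, commercially pure titanium, brass.
Convert each candidate to consistent units, then evaluate M:
  GFRP laminate: σ_y = 213.7 MPa, ρ = 1800 kg/m³
  commercially pure titanium: σ_y = 324.0 MPa, ρ = 4510 kg/m³
  brass: σ_y = 142.0 MPa, ρ = 8690 kg/m³
  GFRP laminate: M = 119 kN·m/kg
  commercially pure titanium: M = 71.8 kN·m/kg
  brass: M = 16.3 kN·m/kg
GFRP laminate ranks first.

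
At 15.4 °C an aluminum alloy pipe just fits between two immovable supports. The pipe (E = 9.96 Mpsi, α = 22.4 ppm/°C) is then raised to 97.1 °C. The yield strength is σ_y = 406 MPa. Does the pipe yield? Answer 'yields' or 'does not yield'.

E = 9.96 Mpsi = 68.67 GPa.
ΔT = 81.70 K. Constrained thermal stress σ = E·α·ΔT = 68.67×10³ MPa × 22.4×10⁻⁶ × 81.70 = 126 MPa (compressive).
Compare to σ_y = 406 MPa: σ < σ_y, so it does not yield.

does not yield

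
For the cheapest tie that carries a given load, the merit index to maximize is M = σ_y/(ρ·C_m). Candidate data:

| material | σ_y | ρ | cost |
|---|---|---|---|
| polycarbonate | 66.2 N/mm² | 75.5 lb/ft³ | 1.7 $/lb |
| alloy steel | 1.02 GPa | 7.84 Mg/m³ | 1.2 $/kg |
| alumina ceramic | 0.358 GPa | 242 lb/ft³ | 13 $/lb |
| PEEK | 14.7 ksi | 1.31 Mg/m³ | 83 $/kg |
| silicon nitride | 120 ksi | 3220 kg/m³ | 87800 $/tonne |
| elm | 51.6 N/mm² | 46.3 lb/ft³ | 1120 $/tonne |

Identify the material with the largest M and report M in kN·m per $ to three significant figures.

alloy steel, M = 108 kN·m per $

Convert each candidate to consistent units, then evaluate M:
  polycarbonate: σ_y = 66.20 MPa, ρ = 1209 kg/m³, cost = 3.748 $/kg
  alloy steel: σ_y = 1020 MPa, ρ = 7840 kg/m³, cost = 1.200 $/kg
  alumina ceramic: σ_y = 358.0 MPa, ρ = 3876 kg/m³, cost = 28.66 $/kg
  PEEK: σ_y = 101.4 MPa, ρ = 1310 kg/m³, cost = 83.00 $/kg
  silicon nitride: σ_y = 827.4 MPa, ρ = 3220 kg/m³, cost = 87.80 $/kg
  elm: σ_y = 51.60 MPa, ρ = 741.7 kg/m³, cost = 1.120 $/kg
  alloy steel: M = 108 kN·m per $
  elm: M = 62.1 kN·m per $
  polycarbonate: M = 14.6 kN·m per $
  alumina ceramic: M = 3.22 kN·m per $
  silicon nitride: M = 2.93 kN·m per $
  PEEK: M = 0.932 kN·m per $
Alloy steel has the largest M.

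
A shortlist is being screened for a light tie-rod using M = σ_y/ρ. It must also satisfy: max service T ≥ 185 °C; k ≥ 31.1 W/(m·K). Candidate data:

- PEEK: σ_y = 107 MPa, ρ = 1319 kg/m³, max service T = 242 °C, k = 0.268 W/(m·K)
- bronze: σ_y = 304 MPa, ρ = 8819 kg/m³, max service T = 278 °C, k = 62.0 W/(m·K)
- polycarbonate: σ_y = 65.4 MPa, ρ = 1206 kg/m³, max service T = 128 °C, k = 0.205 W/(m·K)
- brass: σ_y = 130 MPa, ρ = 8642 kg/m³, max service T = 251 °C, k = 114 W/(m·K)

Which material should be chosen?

Screen on constraints: max service T ≥ 185 °C; k ≥ 31.1 W/(m·K). Survivors: bronze, brass.
Per-candidate index values:
  bronze: M = 34.5 kN·m/kg
  brass: M = 15.0 kN·m/kg
Bronze ranks first.

bronze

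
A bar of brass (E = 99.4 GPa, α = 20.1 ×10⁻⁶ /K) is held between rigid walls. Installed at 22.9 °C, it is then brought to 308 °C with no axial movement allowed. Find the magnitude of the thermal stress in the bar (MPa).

ΔT = 285.1 K. Constrained thermal stress σ = E·α·ΔT = 99.40×10³ MPa × 20.1×10⁻⁶ × 285.1 = 570 MPa (compressive).

570 MPa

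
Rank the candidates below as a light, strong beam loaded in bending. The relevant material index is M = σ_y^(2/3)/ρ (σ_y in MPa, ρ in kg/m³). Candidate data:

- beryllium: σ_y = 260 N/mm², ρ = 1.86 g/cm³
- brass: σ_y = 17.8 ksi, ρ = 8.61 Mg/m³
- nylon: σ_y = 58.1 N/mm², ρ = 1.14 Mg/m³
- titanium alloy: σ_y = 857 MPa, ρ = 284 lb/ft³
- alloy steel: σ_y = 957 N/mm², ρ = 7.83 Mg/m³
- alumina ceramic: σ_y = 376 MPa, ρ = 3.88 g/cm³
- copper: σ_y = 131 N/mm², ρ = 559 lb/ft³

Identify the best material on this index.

beryllium

Normalizing units and computing the index:
  beryllium: σ_y = 260.0 MPa, ρ = 1860 kg/m³
  brass: σ_y = 122.7 MPa, ρ = 8610 kg/m³
  nylon: σ_y = 58.10 MPa, ρ = 1140 kg/m³
  titanium alloy: σ_y = 857.0 MPa, ρ = 4549 kg/m³
  alloy steel: σ_y = 957.0 MPa, ρ = 7830 kg/m³
  alumina ceramic: σ_y = 376.0 MPa, ρ = 3880 kg/m³
  copper: σ_y = 131.0 MPa, ρ = 8954 kg/m³
  beryllium: M = 21.9×10⁻³
  titanium alloy: M = 19.8×10⁻³
  alumina ceramic: M = 13.4×10⁻³
  nylon: M = 13.2×10⁻³
  alloy steel: M = 12.4×10⁻³
  copper: M = 2.88×10⁻³
  brass: M = 2.87×10⁻³
Highest index: beryllium.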